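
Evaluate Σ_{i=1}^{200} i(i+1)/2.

1353400

Σ i(i+1)/2 = (Σi² + Σi) / 2 over i = 1..200.
Σi = 20100 and Σi² = 2686700.
(1·2686700 + 1·20100) / 2 = 2706800/2 = 1353400.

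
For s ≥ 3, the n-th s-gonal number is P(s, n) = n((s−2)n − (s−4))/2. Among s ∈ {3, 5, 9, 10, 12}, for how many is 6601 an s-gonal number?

s = 3: P(3, 114) = 6555 and P(3, 115) = 6670; 6601 is not s-gonal.
s = 5: P(5, 66) = 6501 and P(5, 67) = 6700; 6601 is not s-gonal.
s = 9: P(9, 43) = 6364 and P(9, 44) = 6666; 6601 is not s-gonal.
s = 10: P(10, 41) = 6601. ✓
s = 12: P(12, 36) = 6336 and P(12, 37) = 6697; 6601 is not s-gonal.
Hits: s ∈ {10} → 1.

1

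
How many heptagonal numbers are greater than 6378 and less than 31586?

62

The n-th heptagonal number is n(5n−3)/2.
Smallest index with value > 6378: n = 51 (giving 6426).
Largest index with value < 31586: n = 112 (giving 31192).
Indices 51 through 112: 62 terms.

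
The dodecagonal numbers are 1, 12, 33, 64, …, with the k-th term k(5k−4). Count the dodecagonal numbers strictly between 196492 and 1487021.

347

The n-th dodecagonal number is n(5n−4).
Smallest index with value > 196492: n = 199 (giving 197209).
Largest index with value < 1487021: n = 545 (giving 1482945).
Indices 199 through 545: 347 terms.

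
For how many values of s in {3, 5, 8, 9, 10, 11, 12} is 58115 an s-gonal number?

s = 3: P(3, 340) = 57970 and P(3, 341) = 58311; 58115 is not s-gonal.
s = 5: P(5, 197) = 58115. ✓
s = 8: P(8, 139) = 57685 and P(8, 140) = 58520; 58115 is not s-gonal.
s = 9: P(9, 129) = 57921 and P(9, 130) = 58825; 58115 is not s-gonal.
s = 10: P(10, 120) = 57240 and P(10, 121) = 58201; 58115 is not s-gonal.
s = 11: P(11, 114) = 58083 and P(11, 115) = 59110; 58115 is not s-gonal.
s = 12: P(12, 108) = 57888 and P(12, 109) = 58969; 58115 is not s-gonal.
Hits: s ∈ {5} → 1.

1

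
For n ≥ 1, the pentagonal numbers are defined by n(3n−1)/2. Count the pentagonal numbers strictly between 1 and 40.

The n-th pentagonal number is n(3n−1)/2.
Smallest index with value > 1: n = 2 (giving 5).
Largest index with value < 40: n = 5 (giving 35).
Indices 2 through 5: 4 terms.

4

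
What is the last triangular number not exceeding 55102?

Solve n(n+1)/2 ≤ 55102 for integer n.
n = 331 gives 54946 ≤ 55102, while n = 332 gives 55278 > 55102; so the answer is 54946.

54946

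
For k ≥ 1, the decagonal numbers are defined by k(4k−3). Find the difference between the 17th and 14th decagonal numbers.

363

17·(4·17 − 3) = 1105 and 14·(4·14 − 3) = 742.
Difference: 1105 − 742 = 363.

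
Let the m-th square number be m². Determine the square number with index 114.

The 114th square number is n² with n = 114.
114² = 12996.

12996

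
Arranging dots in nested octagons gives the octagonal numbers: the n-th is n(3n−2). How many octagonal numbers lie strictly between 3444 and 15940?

The n-th octagonal number is n(3n−2).
Smallest index with value > 3444: n = 35 (giving 3605).
Largest index with value < 15940: n = 73 (giving 15841).
Indices 35 through 73: 39 terms.

39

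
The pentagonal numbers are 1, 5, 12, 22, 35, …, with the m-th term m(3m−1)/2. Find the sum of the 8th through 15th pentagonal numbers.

Σ i(3i−1)/2 = (3Σi² − Σi) / 2 over i = 8..15.
Σi = 120 − 28 = 92 and Σi² = 1240 − 140 = 1100.
(3·1100 − 1·92) / 2 = 3208/2 = 1604.

1604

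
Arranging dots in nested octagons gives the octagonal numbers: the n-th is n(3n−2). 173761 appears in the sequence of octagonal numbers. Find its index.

Set n(3n−2) = 173761, giving 3n² − 2n − 173761 = 0.
The discriminant is 4 + 12·173761 = 2085136, and √2085136 = 1444.
So n = (2 + 1444) / 6 = 1446/6 = 241.
Check: 241·(3·241 − 2) = 173761. ✓

241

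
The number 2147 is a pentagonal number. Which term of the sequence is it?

Set n(3n−1)/2 = 2147, giving 3n² − n − 4294 = 0.
The discriminant is 1 + 24·2147 = 51529, and √51529 = 227.
So n = (1 + 227) / 6 = 228/6 = 38.
Check: 38·(3·38 − 1)/2 = 2147. ✓

38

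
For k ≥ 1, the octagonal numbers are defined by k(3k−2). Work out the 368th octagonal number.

368·(3·368 − 2) = 368·1102 = 405536.

405536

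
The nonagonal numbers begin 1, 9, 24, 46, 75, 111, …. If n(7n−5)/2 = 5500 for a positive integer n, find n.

Set n(7n−5)/2 = 5500, giving 7n² − 5n − 11000 = 0.
So n = (5 + 555) / 14 = 560/14 = 40.

40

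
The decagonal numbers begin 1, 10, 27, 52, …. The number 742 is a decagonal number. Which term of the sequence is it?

14

Set n(4n−3) = 742, giving 4n² − 3n − 742 = 0.
So n = (3 + 109) / 8 = 112/8 = 14.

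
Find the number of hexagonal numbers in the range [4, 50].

The n-th hexagonal number is n(2n−1).
Smallest index with value ≥ 4: n = 2 (giving 6).
Largest index with value ≤ 50: n = 5 (giving 45).
Indices 2 through 5: 4 terms.

4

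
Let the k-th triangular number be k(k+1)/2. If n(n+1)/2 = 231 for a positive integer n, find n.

21

Set n(n+1)/2 = 231, giving n² + n − 462 = 0.
The discriminant is 1 + 8·231 = 1849, and √1849 = 43.
So n = (-1 + 43) / 2 = 42/2 = 21.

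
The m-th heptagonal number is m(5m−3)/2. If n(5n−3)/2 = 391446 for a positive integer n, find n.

396

Set n(5n−3)/2 = 391446, giving 5n² − 3n − 782892 = 0.
The discriminant is 9 + 40·391446 = 15657849, and √15657849 = 3957.
So n = (3 + 3957) / 10 = 3960/10 = 396.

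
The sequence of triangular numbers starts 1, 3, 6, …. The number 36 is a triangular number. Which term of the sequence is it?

Set n(n+1)/2 = 36, giving n² + n − 72 = 0.
So n = (-1 + 17) / 2 = 16/2 = 8.
Check: 8·9/2 = 36. ✓

8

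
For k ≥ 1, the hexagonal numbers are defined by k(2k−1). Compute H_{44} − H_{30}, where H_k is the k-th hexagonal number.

44·(2·44 − 1) = 3828 and 30·(2·30 − 1) = 1770.
Difference: 3828 − 1770 = 2058.

2058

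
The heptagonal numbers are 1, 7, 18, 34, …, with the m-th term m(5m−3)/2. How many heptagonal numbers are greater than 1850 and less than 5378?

19

The n-th heptagonal number is n(5n−3)/2.
Smallest index with value > 1850: n = 28 (giving 1918).
Largest index with value < 5378: n = 46 (giving 5221).
Indices 28 through 46: 19 terms.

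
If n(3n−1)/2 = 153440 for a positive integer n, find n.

320

Set n(3n−1)/2 = 153440, giving 3n² − n − 306880 = 0.
The discriminant is 1 + 24·153440 = 3682561, and √3682561 = 1919.
So n = (1 + 1919) / 6 = 1920/6 = 320.
Check: 320·(3·320 − 1)/2 = 153440. ✓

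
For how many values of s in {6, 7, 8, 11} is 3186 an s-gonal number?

s = 6: P(6, 40) = 3160 and P(6, 41) = 3321; 3186 is not s-gonal.
s = 7: P(7, 36) = 3186. ✓
s = 8: P(8, 32) = 3008 and P(8, 33) = 3201; 3186 is not s-gonal.
s = 11: P(11, 27) = 3186. ✓
Hits: s ∈ {7, 11} → 2.

2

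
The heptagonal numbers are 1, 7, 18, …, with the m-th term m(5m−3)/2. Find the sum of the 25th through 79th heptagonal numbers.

Σ i(5i−3)/2 = (5Σi² − 3Σi) / 2 over i = 25..79.
Σi = 3160 − 300 = 2860 and Σi² = 167480 − 4900 = 162580.
(5·162580 − 3·2860) / 2 = 804320/2 = 402160.

402160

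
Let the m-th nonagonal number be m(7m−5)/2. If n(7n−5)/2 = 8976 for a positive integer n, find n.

Set n(7n−5)/2 = 8976, giving 7n² − 5n − 17952 = 0.
The discriminant is 25 + 56·8976 = 502681, and √502681 = 709.
So n = (5 + 709) / 14 = 714/14 = 51.
Check: 51·(7·51 − 5)/2 = 8976. ✓

51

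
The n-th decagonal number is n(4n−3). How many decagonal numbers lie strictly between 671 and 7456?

The n-th decagonal number is n(4n−3).
Smallest index with value > 671: n = 14 (giving 742).
Largest index with value < 7456: n = 43 (giving 7267).
Indices 14 through 43: 30 terms.

30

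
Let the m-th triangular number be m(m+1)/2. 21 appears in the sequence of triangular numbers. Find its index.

6

Set n(n+1)/2 = 21, giving n² + n − 42 = 0.
The discriminant is 1 + 8·21 = 169, and √169 = 13.
So n = (-1 + 13) / 2 = 12/2 = 6.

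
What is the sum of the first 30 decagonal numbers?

36425

Σ i(4i−3) = 4Σi² − 3Σi over i = 1..30.
Σi = 465 and Σi² = 9455.
4·9455 − 3·465 = 36425.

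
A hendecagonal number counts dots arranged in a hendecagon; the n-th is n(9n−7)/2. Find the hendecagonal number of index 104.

48308

104·(9·104 − 7)/2 = 104·929/2 = 48308.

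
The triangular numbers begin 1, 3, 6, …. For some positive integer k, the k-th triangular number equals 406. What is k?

Set n(n+1)/2 = 406, giving n² + n − 812 = 0.
The discriminant is 1 + 8·406 = 3249, and √3249 = 57.
So n = (-1 + 57) / 2 = 56/2 = 28.

28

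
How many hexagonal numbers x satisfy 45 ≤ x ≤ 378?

10

The n-th hexagonal number is n(2n−1).
Smallest index with value ≥ 45: n = 5 (giving 45).
Largest index with value ≤ 378: n = 14 (giving 378).
Indices 5 through 14: 10 terms.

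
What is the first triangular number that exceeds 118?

120

Solve n(n+1)/2 > 118 for integer n.
The largest n with value ≤ 118 is 14 (since 105 ≤ 118 < 120), so the first above is n = 15, value 120.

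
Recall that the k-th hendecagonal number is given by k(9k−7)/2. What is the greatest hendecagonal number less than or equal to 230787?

229051

Solve n(9n−7)/2 ≤ 230787 for integer n.
n = 226 gives 229051 ≤ 230787, while n = 227 gives 231086 > 230787; so the answer is 229051.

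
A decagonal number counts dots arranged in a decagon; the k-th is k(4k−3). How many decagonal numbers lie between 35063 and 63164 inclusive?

32

The n-th decagonal number is n(4n−3).
Smallest index with value ≥ 35063: n = 95 (giving 35815).
Largest index with value ≤ 63164: n = 126 (giving 63126).
Indices 95 through 126: 32 terms.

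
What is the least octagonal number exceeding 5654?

5720

Solve n(3n−2) > 5654 for integer n.
The largest n with value ≤ 5654 is 43 (since 5461 ≤ 5654 < 5720), so the first above is n = 44, value 5720.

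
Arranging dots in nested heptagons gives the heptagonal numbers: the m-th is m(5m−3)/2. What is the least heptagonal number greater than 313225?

Solve n(5n−3)/2 > 313225 for integer n.
The largest n with value ≤ 313225 is 354 (since 312759 ≤ 313225 < 314530), so the first above is n = 355, value 314530.

314530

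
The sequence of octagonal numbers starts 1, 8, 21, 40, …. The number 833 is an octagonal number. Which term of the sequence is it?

Set n(3n−2) = 833, giving 3n² − 2n − 833 = 0.
The discriminant is 4 + 12·833 = 10000, and √10000 = 100.
So n = (2 + 100) / 6 = 102/6 = 17.

17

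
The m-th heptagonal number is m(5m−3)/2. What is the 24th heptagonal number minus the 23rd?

Consecutive heptagonal numbers differ by 5n − 4: here 5·24 − 4 = 116.

116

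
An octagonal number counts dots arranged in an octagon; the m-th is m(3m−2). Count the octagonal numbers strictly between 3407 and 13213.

32

The n-th octagonal number is n(3n−2).
Smallest index with value > 3407: n = 35 (giving 3605).
Largest index with value < 13213: n = 66 (giving 12936).
Indices 35 through 66: 32 terms.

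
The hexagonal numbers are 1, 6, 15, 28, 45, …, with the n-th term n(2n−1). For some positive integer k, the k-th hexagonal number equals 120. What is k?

Set n(2n−1) = 120, giving 2n² − n − 120 = 0.
The discriminant is 1 + 8·120 = 961, and √961 = 31.
So n = (1 + 31) / 4 = 32/4 = 8.

8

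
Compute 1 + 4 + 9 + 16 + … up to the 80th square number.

Σ_{i=1}^{80} i² = 80·81·161/6 = 173880.

173880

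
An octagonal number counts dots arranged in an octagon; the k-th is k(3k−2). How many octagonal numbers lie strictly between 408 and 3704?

23

The n-th octagonal number is n(3n−2).
Smallest index with value > 408: n = 13 (giving 481).
Largest index with value < 3704: n = 35 (giving 3605).
Indices 13 through 35: 23 terms.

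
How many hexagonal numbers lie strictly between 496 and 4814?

The n-th hexagonal number is n(2n−1).
Smallest index with value > 496: n = 17 (giving 561).
Largest index with value < 4814: n = 49 (giving 4753).
Indices 17 through 49: 33 terms.

33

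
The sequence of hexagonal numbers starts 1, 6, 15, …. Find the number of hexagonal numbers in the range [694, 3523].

The n-th hexagonal number is n(2n−1).
Smallest index with value ≥ 694: n = 19 (giving 703).
Largest index with value ≤ 3523: n = 42 (giving 3486).
Indices 19 through 42: 24 terms.

24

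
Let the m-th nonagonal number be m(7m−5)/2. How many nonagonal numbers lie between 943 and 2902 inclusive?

The n-th nonagonal number is n(7n−5)/2.
Smallest index with value ≥ 943: n = 17 (giving 969).
Largest index with value ≤ 2902: n = 29 (giving 2871).
Indices 17 through 29: 13 terms.

13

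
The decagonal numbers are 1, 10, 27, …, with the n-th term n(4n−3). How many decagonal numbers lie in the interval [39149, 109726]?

The n-th decagonal number is n(4n−3).
Smallest index with value ≥ 39149: n = 100 (giving 39700).
Largest index with value ≤ 109726: n = 166 (giving 109726).
Indices 100 through 166: 67 terms.

67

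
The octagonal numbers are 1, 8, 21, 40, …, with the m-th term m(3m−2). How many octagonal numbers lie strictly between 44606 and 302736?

195

The n-th octagonal number is n(3n−2).
Smallest index with value > 44606: n = 123 (giving 45141).
Largest index with value < 302736: n = 317 (giving 300833).
Indices 123 through 317: 195 terms.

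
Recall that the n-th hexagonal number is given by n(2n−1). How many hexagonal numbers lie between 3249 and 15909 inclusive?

The n-th hexagonal number is n(2n−1).
Smallest index with value ≥ 3249: n = 41 (giving 3321).
Largest index with value ≤ 15909: n = 89 (giving 15753).
Indices 41 through 89: 49 terms.

49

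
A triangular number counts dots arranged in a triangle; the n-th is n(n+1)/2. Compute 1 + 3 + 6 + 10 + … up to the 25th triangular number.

2925

Σ i(i+1)/2 = (Σi² + Σi) / 2 over i = 1..25.
Σi = 325 and Σi² = 5525.
(1·5525 + 1·325) / 2 = 5850/2 = 2925.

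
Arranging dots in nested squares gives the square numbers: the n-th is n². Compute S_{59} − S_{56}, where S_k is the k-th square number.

345

59² = 3481 and 56² = 3136.
Difference: 3481 − 3136 = 345.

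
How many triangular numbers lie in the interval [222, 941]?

The n-th triangular number is n(n+1)/2.
Smallest index with value ≥ 222: n = 21 (giving 231).
Largest index with value ≤ 941: n = 42 (giving 903).
Indices 21 through 42: 22 terms.

22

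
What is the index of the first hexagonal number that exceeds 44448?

150

Solve n(2n−1) > 44448 for integer n.
The largest n with value ≤ 44448 is 149 (since 44253 ≤ 44448 < 44850), so the first above is n = 150, value 44850.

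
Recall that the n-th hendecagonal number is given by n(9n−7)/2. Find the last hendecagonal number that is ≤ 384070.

Solve n(9n−7)/2 ≤ 384070 for integer n.
n = 292 gives 382666 ≤ 384070, while n = 293 gives 385295 > 384070; so the answer is 382666.

382666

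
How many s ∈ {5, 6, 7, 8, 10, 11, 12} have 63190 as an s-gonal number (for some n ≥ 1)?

s = 5: P(5, 205) = 62935 and P(5, 206) = 63551; 63190 is not s-gonal.
s = 6: P(6, 178) = 63190. ✓
s = 7: P(7, 159) = 62964 and P(7, 160) = 63760; 63190 is not s-gonal.
s = 8: P(8, 145) = 62785 and P(8, 146) = 63656; 63190 is not s-gonal.
s = 10: P(10, 126) = 63126 and P(10, 127) = 64135; 63190 is not s-gonal.
s = 11: P(11, 118) = 62245 and P(11, 119) = 63308; 63190 is not s-gonal.
s = 12: P(12, 112) = 62272 and P(12, 113) = 63393; 63190 is not s-gonal.
Hits: s ∈ {6} → 1.

1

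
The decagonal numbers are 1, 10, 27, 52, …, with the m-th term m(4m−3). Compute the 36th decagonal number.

5076

The 36th decagonal number is n(4n−3) with n = 36.
36·(4·36 − 3) = 36·141 = 5076.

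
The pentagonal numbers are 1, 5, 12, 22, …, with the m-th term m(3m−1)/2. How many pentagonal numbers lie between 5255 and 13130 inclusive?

34

The n-th pentagonal number is n(3n−1)/2.
Smallest index with value ≥ 5255: n = 60 (giving 5370).
Largest index with value ≤ 13130: n = 93 (giving 12927).
Indices 60 through 93: 34 terms.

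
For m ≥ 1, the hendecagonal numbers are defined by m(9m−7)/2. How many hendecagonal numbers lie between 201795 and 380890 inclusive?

79

The n-th hendecagonal number is n(9n−7)/2.
Smallest index with value ≥ 201795: n = 213 (giving 203415).
Largest index with value ≤ 380890: n = 291 (giving 380046).
Indices 213 through 291: 79 terms.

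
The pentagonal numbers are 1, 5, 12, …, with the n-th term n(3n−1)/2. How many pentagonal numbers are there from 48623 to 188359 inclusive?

174

The n-th pentagonal number is n(3n−1)/2.
Smallest index with value ≥ 48623: n = 181 (giving 49051).
Largest index with value ≤ 188359: n = 354 (giving 187797).
Indices 181 through 354: 174 terms.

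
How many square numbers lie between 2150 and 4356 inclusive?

20

The n-th square number is n².
Smallest index with value ≥ 2150: n = 47 (giving 2209).
Largest index with value ≤ 4356: n = 66 (giving 4356).
Indices 47 through 66: 20 terms.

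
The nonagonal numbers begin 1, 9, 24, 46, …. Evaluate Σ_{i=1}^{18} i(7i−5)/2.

6954

Σ i(7i−5)/2 = (7Σi² − 5Σi) / 2 over i = 1..18.
Σi = 171 and Σi² = 2109.
(7·2109 − 5·171) / 2 = 13908/2 = 6954.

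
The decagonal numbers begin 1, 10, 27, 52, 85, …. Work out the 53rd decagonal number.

11077

The 53rd decagonal number is n(4n−3) with n = 53.
53·(4·53 − 3) = 53·209 = 11077.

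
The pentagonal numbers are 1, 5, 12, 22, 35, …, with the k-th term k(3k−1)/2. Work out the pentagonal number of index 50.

50·(3·50 − 1)/2 = 50·149/2 = 3725.

3725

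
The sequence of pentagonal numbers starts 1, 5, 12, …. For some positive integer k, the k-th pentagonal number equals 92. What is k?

8

Set n(3n−1)/2 = 92, giving 3n² − n − 184 = 0.
So n = (1 + 47) / 6 = 48/6 = 8.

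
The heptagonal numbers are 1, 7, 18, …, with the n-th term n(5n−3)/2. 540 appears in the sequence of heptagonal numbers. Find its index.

Set n(5n−3)/2 = 540, giving 5n² − 3n − 1080 = 0.
The discriminant is 9 + 40·540 = 21609, and √21609 = 147.
So n = (3 + 147) / 10 = 150/10 = 15.

15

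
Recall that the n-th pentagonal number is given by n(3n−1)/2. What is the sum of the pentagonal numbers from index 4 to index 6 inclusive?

108

Σ i(3i−1)/2 = (3Σi² − Σi) / 2 over i = 4..6.
Σi = 21 − 6 = 15 and Σi² = 91 − 14 = 77.
(3·77 − 1·15) / 2 = 216/2 = 108.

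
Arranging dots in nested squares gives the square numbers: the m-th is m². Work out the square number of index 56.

The 56th square number is n² with n = 56.
56² = 3136.

3136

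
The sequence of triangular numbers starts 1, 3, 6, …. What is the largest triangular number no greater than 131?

120

Solve n(n+1)/2 ≤ 131 for integer n.
n = 15 gives 120 ≤ 131, while n = 16 gives 136 > 131; so the answer is 120.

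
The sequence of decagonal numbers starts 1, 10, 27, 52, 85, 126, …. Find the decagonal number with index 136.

73576

136·(4·136 − 3) = 136·541 = 73576.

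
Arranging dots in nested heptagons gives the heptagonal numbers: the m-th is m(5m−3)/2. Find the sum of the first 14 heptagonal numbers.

Σ i(5i−3)/2 = (5Σi² − 3Σi) / 2 over i = 1..14.
Σi = 105 and Σi² = 1015.
(5·1015 − 3·105) / 2 = 4760/2 = 2380.

2380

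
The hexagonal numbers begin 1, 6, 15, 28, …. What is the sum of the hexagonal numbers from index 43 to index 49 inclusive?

29358

Σ i(2i−1) = 2Σi² − Σi over i = 43..49.
Σi = 1225 − 903 = 322 and Σi² = 40425 − 25585 = 14840.
2·14840 − 1·322 = 29358.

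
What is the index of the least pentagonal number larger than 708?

22

Solve n(3n−1)/2 > 708 for integer n.
The largest n with value ≤ 708 is 21 (since 651 ≤ 708 < 715), so the first above is n = 22, value 715.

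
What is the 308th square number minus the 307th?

n² − (n−1)² = 2n − 1, so 308² − 307² = 2·308 − 1 = 615.

615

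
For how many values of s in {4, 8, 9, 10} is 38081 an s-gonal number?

1

s = 4: P(4, 195) = 38025 and P(4, 196) = 38416; 38081 is not s-gonal.
s = 8: P(8, 113) = 38081. ✓
s = 9: P(9, 104) = 37596 and P(9, 105) = 38325; 38081 is not s-gonal.
s = 10: P(10, 97) = 37345 and P(10, 98) = 38122; 38081 is not s-gonal.
Hits: s ∈ {8} → 1.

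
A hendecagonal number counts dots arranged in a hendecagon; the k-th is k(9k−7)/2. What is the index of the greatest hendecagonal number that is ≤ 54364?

110

Solve n(9n−7)/2 ≤ 54364 for integer n.
n = 110 gives 54065 ≤ 54364, while n = 111 gives 55056 > 54364; so the answer is index 110.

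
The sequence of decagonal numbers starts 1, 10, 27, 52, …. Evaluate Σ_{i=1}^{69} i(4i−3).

Σ i(4i−3) = 4Σi² − 3Σi over i = 1..69.
Σi = 2415 and Σi² = 111895.
4·111895 − 3·2415 = 440335.

440335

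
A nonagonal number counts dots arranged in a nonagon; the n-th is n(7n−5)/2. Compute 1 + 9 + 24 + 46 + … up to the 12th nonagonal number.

2080

Σ i(7i−5)/2 = (7Σi² − 5Σi) / 2 over i = 1..12.
Σi = 78 and Σi² = 650.
(7·650 − 5·78) / 2 = 4160/2 = 2080.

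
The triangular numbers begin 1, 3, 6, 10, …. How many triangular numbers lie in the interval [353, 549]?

6

The n-th triangular number is n(n+1)/2.
Smallest index with value ≥ 353: n = 27 (giving 378).
Largest index with value ≤ 549: n = 32 (giving 528).
Indices 27 through 32: 6 terms.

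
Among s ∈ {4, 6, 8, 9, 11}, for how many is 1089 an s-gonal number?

s = 4: P(4, 33) = 1089. ✓
s = 6: P(6, 23) = 1035 and P(6, 24) = 1128; 1089 is not s-gonal.
s = 8: P(8, 19) = 1045 and P(8, 20) = 1160; 1089 is not s-gonal.
s = 9: P(9, 18) = 1089. ✓
s = 11: P(11, 15) = 960 and P(11, 16) = 1096; 1089 is not s-gonal.
Hits: s ∈ {4, 9} → 2.

2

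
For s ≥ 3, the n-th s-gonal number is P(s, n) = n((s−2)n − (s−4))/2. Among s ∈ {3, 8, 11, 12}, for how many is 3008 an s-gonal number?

s = 3: P(3, 77) = 3003 and P(3, 78) = 3081; 3008 is not s-gonal.
s = 8: P(8, 32) = 3008. ✓
s = 11: P(11, 26) = 2951 and P(11, 27) = 3186; 3008 is not s-gonal.
s = 12: P(12, 24) = 2784 and P(12, 25) = 3025; 3008 is not s-gonal.
Hits: s ∈ {8} → 1.

1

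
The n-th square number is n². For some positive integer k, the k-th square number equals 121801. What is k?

349

We need n² = 121801, so n = √121801 = 349.
Check: 349² = 121801. ✓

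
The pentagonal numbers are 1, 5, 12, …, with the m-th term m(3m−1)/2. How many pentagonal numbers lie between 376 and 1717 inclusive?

19

The n-th pentagonal number is n(3n−1)/2.
Smallest index with value ≥ 376: n = 16 (giving 376).
Largest index with value ≤ 1717: n = 34 (giving 1717).
Indices 16 through 34: 19 terms.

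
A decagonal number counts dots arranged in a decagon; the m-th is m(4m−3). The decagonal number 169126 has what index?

Set n(4n−3) = 169126, giving 4n² − 3n − 169126 = 0.
The discriminant is 9 + 16·169126 = 2706025, and √2706025 = 1645.
So n = (3 + 1645) / 8 = 1648/8 = 206.
Check: 206·(4·206 − 3) = 169126. ✓

206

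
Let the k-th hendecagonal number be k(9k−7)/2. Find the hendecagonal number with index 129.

74433

The 129th hendecagonal number is n(9n−7)/2 with n = 129.
129·(9·129 − 7)/2 = 129·1154/2 = 129·577 = 74433.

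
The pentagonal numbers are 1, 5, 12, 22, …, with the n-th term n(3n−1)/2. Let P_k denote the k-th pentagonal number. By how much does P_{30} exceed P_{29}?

Consecutive pentagonal numbers differ by 3n − 2: here 3·30 − 2 = 88.

88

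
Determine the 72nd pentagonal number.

72·(3·72 − 1)/2 = 72·215/2 = 7740.

7740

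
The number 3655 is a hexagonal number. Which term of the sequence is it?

Set n(2n−1) = 3655, giving 2n² − n − 3655 = 0.
The discriminant is 1 + 8·3655 = 29241, and √29241 = 171.
So n = (1 + 171) / 4 = 172/4 = 43.

43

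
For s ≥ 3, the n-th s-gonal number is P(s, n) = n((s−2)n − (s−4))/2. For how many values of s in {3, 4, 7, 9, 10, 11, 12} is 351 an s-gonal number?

s = 3: P(3, 26) = 351. ✓
s = 4: P(4, 18) = 324 and P(4, 19) = 361; 351 is not s-gonal.
s = 7: P(7, 12) = 342 and P(7, 13) = 403; 351 is not s-gonal.
s = 9: P(9, 10) = 325 and P(9, 11) = 396; 351 is not s-gonal.
s = 10: P(10, 9) = 297 and P(10, 10) = 370; 351 is not s-gonal.
s = 11: P(11, 9) = 333 and P(11, 10) = 415; 351 is not s-gonal.
s = 12: P(12, 8) = 288 and P(12, 9) = 369; 351 is not s-gonal.
Hits: s ∈ {3} → 1.

1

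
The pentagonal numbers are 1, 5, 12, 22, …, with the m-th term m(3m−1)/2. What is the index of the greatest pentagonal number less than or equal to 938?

25

Solve n(3n−1)/2 ≤ 938 for integer n.
n = 25 gives 925 ≤ 938, while n = 26 gives 1001 > 938; so the answer is index 25.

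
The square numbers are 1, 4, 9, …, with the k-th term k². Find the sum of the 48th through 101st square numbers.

Σ_{i=48}^{101} i² = 348551 − 35720 = 312831.

312831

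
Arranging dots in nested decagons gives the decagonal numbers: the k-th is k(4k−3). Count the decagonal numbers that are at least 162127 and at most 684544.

213

The n-th decagonal number is n(4n−3).
Smallest index with value ≥ 162127: n = 202 (giving 162610).
Largest index with value ≤ 684544: n = 414 (giving 684342).
Indices 202 through 414: 213 terms.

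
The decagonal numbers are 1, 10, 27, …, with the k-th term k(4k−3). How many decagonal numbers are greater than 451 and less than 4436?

22

The n-th decagonal number is n(4n−3).
Smallest index with value > 451: n = 12 (giving 540).
Largest index with value < 4436: n = 33 (giving 4257).
Indices 12 through 33: 22 terms.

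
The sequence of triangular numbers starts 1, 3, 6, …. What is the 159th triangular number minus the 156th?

159·160/2 = 12720 and 156·157/2 = 12246.
Difference: 12720 − 12246 = 474.

474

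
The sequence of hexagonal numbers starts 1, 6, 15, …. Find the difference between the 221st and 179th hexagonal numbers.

221·(2·221 − 1) = 97461 and 179·(2·179 − 1) = 63903.
Difference: 97461 − 63903 = 33558.

33558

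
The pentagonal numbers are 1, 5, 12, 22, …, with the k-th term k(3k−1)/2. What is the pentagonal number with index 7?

The 7th pentagonal number is n(3n−1)/2 with n = 7.
7·(3·7 − 1)/2 = 7·20/2 = 7·10 = 70.

70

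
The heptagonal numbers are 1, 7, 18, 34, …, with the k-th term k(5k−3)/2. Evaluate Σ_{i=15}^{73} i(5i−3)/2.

Σ i(5i−3)/2 = (5Σi² − 3Σi) / 2 over i = 15..73.
Σi = 2701 − 105 = 2596 and Σi² = 132349 − 1015 = 131334.
(5·131334 − 3·2596) / 2 = 648882/2 = 324441.

324441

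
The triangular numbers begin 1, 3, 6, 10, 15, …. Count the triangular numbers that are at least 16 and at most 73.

The n-th triangular number is n(n+1)/2.
Smallest index with value ≥ 16: n = 6 (giving 21).
Largest index with value ≤ 73: n = 11 (giving 66).
Indices 6 through 11: 6 terms.

6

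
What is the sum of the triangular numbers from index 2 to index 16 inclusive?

815

Σ i(i+1)/2 = (Σi² + Σi) / 2 over i = 2..16.
Σi = 136 − 1 = 135 and Σi² = 1496 − 1 = 1495.
(1·1495 + 1·135) / 2 = 1630/2 = 815.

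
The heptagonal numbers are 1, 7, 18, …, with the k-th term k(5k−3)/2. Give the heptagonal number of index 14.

14·(5·14 − 3)/2 = 14·67/2 = 469.

469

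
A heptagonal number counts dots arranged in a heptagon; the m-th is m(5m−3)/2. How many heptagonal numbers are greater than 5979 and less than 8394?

9

The n-th heptagonal number is n(5n−3)/2.
Smallest index with value > 5979: n = 50 (giving 6175).
Largest index with value < 8394: n = 58 (giving 8323).
Indices 50 through 58: 9 terms.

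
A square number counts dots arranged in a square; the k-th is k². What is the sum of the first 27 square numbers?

6930

Σ_{i=1}^{27} i² = 27·28·55/6 = 6930.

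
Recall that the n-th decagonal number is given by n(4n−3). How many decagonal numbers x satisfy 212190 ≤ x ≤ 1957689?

469

The n-th decagonal number is n(4n−3).
Smallest index with value ≥ 212190: n = 231 (giving 212751).
Largest index with value ≤ 1957689: n = 699 (giving 1952307).
Indices 231 through 699: 469 terms.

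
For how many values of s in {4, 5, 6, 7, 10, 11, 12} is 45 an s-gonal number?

1

s = 4: P(4, 6) = 36 and P(4, 7) = 49; 45 is not s-gonal.
s = 5: P(5, 5) = 35 and P(5, 6) = 51; 45 is not s-gonal.
s = 6: P(6, 5) = 45. ✓
s = 7: P(7, 4) = 34 and P(7, 5) = 55; 45 is not s-gonal.
s = 10: P(10, 3) = 27 and P(10, 4) = 52; 45 is not s-gonal.
s = 11: P(11, 3) = 30 and P(11, 4) = 58; 45 is not s-gonal.
s = 12: P(12, 3) = 33 and P(12, 4) = 64; 45 is not s-gonal.
Hits: s ∈ {6} → 1.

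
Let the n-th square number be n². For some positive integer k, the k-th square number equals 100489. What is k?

We need n² = 100489, so n = √100489 = 317.

317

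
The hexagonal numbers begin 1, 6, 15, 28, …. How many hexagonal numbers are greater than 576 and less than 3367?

24

The n-th hexagonal number is n(2n−1).
Smallest index with value > 576: n = 18 (giving 630).
Largest index with value < 3367: n = 41 (giving 3321).
Indices 18 through 41: 24 terms.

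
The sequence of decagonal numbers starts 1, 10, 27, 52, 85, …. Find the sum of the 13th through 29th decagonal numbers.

Σ i(4i−3) = 4Σi² − 3Σi over i = 13..29.
Σi = 435 − 78 = 357 and Σi² = 8555 − 650 = 7905.
4·7905 − 3·357 = 30549.

30549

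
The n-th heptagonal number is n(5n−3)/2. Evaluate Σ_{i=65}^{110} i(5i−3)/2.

Σ i(5i−3)/2 = (5Σi² − 3Σi) / 2 over i = 65..110.
Σi = 6105 − 2080 = 4025 and Σi² = 449735 − 89440 = 360295.
(5·360295 − 3·4025) / 2 = 1789400/2 = 894700.

894700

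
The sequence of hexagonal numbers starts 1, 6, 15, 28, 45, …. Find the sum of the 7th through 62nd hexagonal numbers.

160636

Σ i(2i−1) = 2Σi² − Σi over i = 7..62.
Σi = 1953 − 21 = 1932 and Σi² = 81375 − 91 = 81284.
2·81284 − 1·1932 = 160636.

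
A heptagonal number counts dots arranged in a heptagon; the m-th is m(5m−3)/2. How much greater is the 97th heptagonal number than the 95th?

957

97·(5·97 − 3)/2 = 23377 and 95·(5·95 − 3)/2 = 22420.
Difference: 23377 − 22420 = 957.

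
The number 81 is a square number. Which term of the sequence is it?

We need n² = 81, so n = √81 = 9.

9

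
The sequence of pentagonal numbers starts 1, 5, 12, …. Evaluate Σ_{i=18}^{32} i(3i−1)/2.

14295

Σ i(3i−1)/2 = (3Σi² − Σi) / 2 over i = 18..32.
Σi = 528 − 153 = 375 and Σi² = 11440 − 1785 = 9655.
(3·9655 − 1·375) / 2 = 28590/2 = 14295.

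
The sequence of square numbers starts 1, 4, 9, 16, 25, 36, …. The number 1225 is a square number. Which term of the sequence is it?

35

We need n² = 1225, so n = √1225 = 35.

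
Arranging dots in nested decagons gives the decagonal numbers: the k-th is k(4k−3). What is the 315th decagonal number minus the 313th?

315·(4·315 − 3) = 395955 and 313·(4·313 − 3) = 390937.
Difference: 395955 − 390937 = 5018.

5018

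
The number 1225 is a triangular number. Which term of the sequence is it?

49

Set n(n+1)/2 = 1225, giving n² + n − 2450 = 0.
The discriminant is 1 + 8·1225 = 9801, and √9801 = 99.
So n = (-1 + 99) / 2 = 98/2 = 49.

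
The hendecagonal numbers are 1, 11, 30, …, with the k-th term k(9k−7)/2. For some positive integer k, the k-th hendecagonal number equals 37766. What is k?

Set n(9n−7)/2 = 37766, giving 9n² − 7n − 75532 = 0.
The discriminant is 49 + 72·37766 = 2719201, and √2719201 = 1649.
So n = (7 + 1649) / 18 = 1656/18 = 92.

92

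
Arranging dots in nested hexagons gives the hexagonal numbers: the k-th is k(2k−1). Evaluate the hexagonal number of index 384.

The 384th hexagonal number is n(2n−1) with n = 384.
384·(2·384 − 1) = 384·767 = 294528.

294528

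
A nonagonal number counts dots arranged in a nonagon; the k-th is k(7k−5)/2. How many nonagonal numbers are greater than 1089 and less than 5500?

21

The n-th nonagonal number is n(7n−5)/2.
Smallest index with value > 1089: n = 19 (giving 1216).
Largest index with value < 5500: n = 39 (giving 5226).
Indices 19 through 39: 21 terms.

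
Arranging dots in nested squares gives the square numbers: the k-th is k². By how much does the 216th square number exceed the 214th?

216² = 46656 and 214² = 45796.
Difference: 46656 − 45796 = 860.

860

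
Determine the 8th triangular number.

36

The 8th triangular number is n(n+1)/2 with n = 8.
8·9/2 = 72/2 = 36.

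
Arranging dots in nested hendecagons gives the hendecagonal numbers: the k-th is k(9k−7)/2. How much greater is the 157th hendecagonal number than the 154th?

157·(9·157 − 7)/2 = 110371 and 154·(9·154 − 7)/2 = 106183.
Difference: 110371 − 106183 = 4188.

4188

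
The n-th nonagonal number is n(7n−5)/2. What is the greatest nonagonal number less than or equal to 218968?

Solve n(7n−5)/2 ≤ 218968 for integer n.
n = 250 gives 218125 ≤ 218968, while n = 251 gives 219876 > 218968; so the answer is 218125.

218125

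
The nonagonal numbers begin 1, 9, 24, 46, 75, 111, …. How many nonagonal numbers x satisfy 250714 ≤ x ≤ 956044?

256

The n-th nonagonal number is n(7n−5)/2.
Smallest index with value ≥ 250714: n = 268 (giving 250714).
Largest index with value ≤ 956044: n = 523 (giving 956044).
Indices 268 through 523: 256 terms.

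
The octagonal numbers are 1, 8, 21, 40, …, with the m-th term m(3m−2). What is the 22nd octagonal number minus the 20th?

22·(3·22 − 2) = 1408 and 20·(3·20 − 2) = 1160.
Difference: 1408 − 1160 = 248.

248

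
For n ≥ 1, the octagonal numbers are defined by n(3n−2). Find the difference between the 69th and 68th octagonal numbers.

Consecutive octagonal numbers differ by 6n − 5: here 6·69 − 5 = 409.

409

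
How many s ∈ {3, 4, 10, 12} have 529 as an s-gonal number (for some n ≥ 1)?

s = 3: P(3, 32) = 528 and P(3, 33) = 561; 529 is not s-gonal.
s = 4: P(4, 23) = 529. ✓
s = 10: P(10, 11) = 451 and P(10, 12) = 540; 529 is not s-gonal.
s = 12: P(12, 10) = 460 and P(12, 11) = 561; 529 is not s-gonal.
Hits: s ∈ {4} → 1.

1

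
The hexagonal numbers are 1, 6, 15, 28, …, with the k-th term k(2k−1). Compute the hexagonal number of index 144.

41328

The 144th hexagonal number is n(2n−1) with n = 144.
144·(2·144 − 1) = 144·287 = 41328.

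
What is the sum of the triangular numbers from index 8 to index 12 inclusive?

280

Σ i(i+1)/2 = (Σi² + Σi) / 2 over i = 8..12.
Σi = 78 − 28 = 50 and Σi² = 650 − 140 = 510.
(1·510 + 1·50) / 2 = 560/2 = 280.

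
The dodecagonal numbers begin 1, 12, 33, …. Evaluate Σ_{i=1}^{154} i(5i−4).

6098785

Σ i(5i−4) = 5Σi² − 4Σi over i = 1..154.
Σi = 11935 and Σi² = 1229305.
5·1229305 − 4·11935 = 6098785.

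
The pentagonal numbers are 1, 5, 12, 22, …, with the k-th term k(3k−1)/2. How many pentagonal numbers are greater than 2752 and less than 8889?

The n-th pentagonal number is n(3n−1)/2.
Smallest index with value > 2752: n = 44 (giving 2882).
Largest index with value < 8889: n = 77 (giving 8855).
Indices 44 through 77: 34 terms.

34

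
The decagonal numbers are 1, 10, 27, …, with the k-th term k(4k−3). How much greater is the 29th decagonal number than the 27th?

29·(4·29 − 3) = 3277 and 27·(4·27 − 3) = 2835.
Difference: 3277 − 2835 = 442.

442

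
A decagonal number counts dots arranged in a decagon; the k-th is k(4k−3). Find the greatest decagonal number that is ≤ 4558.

4522

Solve n(4n−3) ≤ 4558 for integer n.
n = 34 gives 4522 ≤ 4558, while n = 35 gives 4795 > 4558; so the answer is 4522.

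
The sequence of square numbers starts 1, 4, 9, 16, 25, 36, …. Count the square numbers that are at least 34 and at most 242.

10

The n-th square number is n².
Smallest index with value ≥ 34: n = 6 (giving 36).
Largest index with value ≤ 242: n = 15 (giving 225).
Indices 6 through 15: 10 terms.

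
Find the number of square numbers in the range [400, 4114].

45

The n-th square number is n².
Smallest index with value ≥ 400: n = 20 (giving 400).
Largest index with value ≤ 4114: n = 64 (giving 4096).
Indices 20 through 64: 45 terms.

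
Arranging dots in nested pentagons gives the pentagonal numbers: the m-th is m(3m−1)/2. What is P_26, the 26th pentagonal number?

26·(3·26 − 1)/2 = 26·77/2 = 1001.

1001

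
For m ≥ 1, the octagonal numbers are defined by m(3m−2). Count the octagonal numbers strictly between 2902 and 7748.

20

The n-th octagonal number is n(3n−2).
Smallest index with value > 2902: n = 32 (giving 3008).
Largest index with value < 7748: n = 51 (giving 7701).
Indices 32 through 51: 20 terms.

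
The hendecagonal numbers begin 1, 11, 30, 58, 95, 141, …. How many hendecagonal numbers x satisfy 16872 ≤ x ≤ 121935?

The n-th hendecagonal number is n(9n−7)/2.
Smallest index with value ≥ 16872: n = 62 (giving 17081).
Largest index with value ≤ 121935: n = 165 (giving 121935).
Indices 62 through 165: 104 terms.

104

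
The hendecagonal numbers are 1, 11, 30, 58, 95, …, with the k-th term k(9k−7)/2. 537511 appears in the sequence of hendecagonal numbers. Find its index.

346

Set n(9n−7)/2 = 537511, giving 9n² − 7n − 1075022 = 0.
The discriminant is 49 + 72·537511 = 38700841, and √38700841 = 6221.
So n = (7 + 6221) / 18 = 6228/18 = 346.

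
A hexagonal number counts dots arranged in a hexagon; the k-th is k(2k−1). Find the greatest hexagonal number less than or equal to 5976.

Solve n(2n−1) ≤ 5976 for integer n.
n = 54 gives 5778 ≤ 5976, while n = 55 gives 5995 > 5976; so the answer is 5778.

5778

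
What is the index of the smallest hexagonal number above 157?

Solve n(2n−1) > 157 for integer n.
The largest n with value ≤ 157 is 9 (since 153 ≤ 157 < 190), so the first above is n = 10, value 190.

10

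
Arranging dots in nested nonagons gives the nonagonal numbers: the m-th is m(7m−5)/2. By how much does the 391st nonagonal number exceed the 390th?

2731

Consecutive nonagonal numbers differ by 7n − 6: here 7·391 − 6 = 2731.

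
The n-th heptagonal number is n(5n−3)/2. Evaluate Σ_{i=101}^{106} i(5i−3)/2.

159796

Σ i(5i−3)/2 = (5Σi² − 3Σi) / 2 over i = 101..106.
Σi = 5671 − 5050 = 621 and Σi² = 402641 − 338350 = 64291.
(5·64291 − 3·621) / 2 = 319592/2 = 159796.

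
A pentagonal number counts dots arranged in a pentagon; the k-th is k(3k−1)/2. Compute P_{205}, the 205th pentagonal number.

62935

The 205th pentagonal number is n(3n−1)/2 with n = 205.
205·(3·205 − 1)/2 = 205·614/2 = 205·307 = 62935.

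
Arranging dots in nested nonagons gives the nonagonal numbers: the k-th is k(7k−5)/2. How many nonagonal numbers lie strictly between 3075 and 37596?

73

The n-th nonagonal number is n(7n−5)/2.
Smallest index with value > 3075: n = 31 (giving 3286).
Largest index with value < 37596: n = 103 (giving 36874).
Indices 31 through 103: 73 terms.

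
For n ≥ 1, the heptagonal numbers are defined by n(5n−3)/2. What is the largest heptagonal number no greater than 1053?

970

Solve n(5n−3)/2 ≤ 1053 for integer n.
n = 20 gives 970 ≤ 1053, while n = 21 gives 1071 > 1053; so the answer is 970.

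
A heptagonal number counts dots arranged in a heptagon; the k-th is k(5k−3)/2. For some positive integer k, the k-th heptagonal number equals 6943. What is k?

Set n(5n−3)/2 = 6943, giving 5n² − 3n − 13886 = 0.
The discriminant is 9 + 40·6943 = 277729, and √277729 = 527.
So n = (3 + 527) / 10 = 530/10 = 53.

53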